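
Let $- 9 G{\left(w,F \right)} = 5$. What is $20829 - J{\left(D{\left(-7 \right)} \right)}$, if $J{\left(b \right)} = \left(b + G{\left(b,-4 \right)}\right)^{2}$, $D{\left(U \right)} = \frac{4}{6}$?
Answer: $\frac{1687148}{81} \approx 20829.0$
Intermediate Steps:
$D{\left(U \right)} = \frac{2}{3}$ ($D{\left(U \right)} = 4 \cdot \frac{1}{6} = \frac{2}{3}$)
$G{\left(w,F \right)} = - \frac{5}{9}$ ($G{\left(w,F \right)} = \left(- \frac{1}{9}\right) 5 = - \frac{5}{9}$)
$J{\left(b \right)} = \left(- \frac{5}{9} + b\right)^{2}$ ($J{\left(b \right)} = \left(b - \frac{5}{9}\right)^{2} = \left(- \frac{5}{9} + b\right)^{2}$)
$20829 - J{\left(D{\left(-7 \right)} \right)} = 20829 - \frac{\left(-5 + 9 \cdot \frac{2}{3}\right)^{2}}{81} = 20829 - \frac{\left(-5 + 6\right)^{2}}{81} = 20829 - \frac{1^{2}}{81} = 20829 - \frac{1}{81} \cdot 1 = 20829 - \frac{1}{81} = \frac{1687148}{81}$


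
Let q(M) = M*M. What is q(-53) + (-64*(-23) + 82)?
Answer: 4363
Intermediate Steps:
q(M) = M²
q(-53) + (-64*(-23) + 82) = (-53)² + (-64*(-23) + 82) = 2809 + (1472 + 82) = 2809 + 1554 = 4363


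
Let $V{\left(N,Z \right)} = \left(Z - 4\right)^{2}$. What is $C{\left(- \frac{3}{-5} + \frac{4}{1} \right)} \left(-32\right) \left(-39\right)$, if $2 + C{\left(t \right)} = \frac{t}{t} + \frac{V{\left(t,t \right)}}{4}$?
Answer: $- \frac{28392}{25} \approx -1135.7$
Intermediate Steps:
$V{\left(N,Z \right)} = \left(-4 + Z\right)^{2}$
$C{\left(t \right)} = -1 + \frac{\left(-4 + t\right)^{2}}{4}$ ($C{\left(t \right)} = -2 + \left(\frac{t}{t} + \frac{\left(-4 + t\right)^{2}}{4}\right) = -2 + \left(1 + \left(-4 + t\right)^{2} \cdot \frac{1}{4}\right) = -2 + \left(1 + \frac{\left(-4 + t\right)^{2}}{4}\right) = -1 + \frac{\left(-4 + t\right)^{2}}{4}$)
$C{\left(- \frac{3}{-5} + \frac{4}{1} \right)} \left(-32\right) \left(-39\right) = \left(-1 + \frac{\left(-4 + \left(- \frac{3}{-5} + \frac{4}{1}\right)\right)^{2}}{4}\right) \left(-32\right) \left(-39\right) = \left(-1 + \frac{\left(-4 + \left(\left(-3\right) \left(- \frac{1}{5}\right) + 4 \cdot 1\right)\right)^{2}}{4}\right) \left(-32\right) \left(-39\right) = \left(-1 + \frac{\left(-4 + \left(\frac{3}{5} + 4\right)\right)^{2}}{4}\right) \left(-32\right) \left(-39\right) = \left(-1 + \frac{\left(-4 + \frac{23}{5}\right)^{2}}{4}\right) \left(-32\right) \left(-39\right) = \left(-1 + \frac{\left(\frac{3}{5}\right)^{2}}{4}\right) \left(-32\right) \left(-39\right) = \left(-1 + \frac{1}{4} \cdot \frac{9}{25}\right) \left(-32\right) \left(-39\right) = \left(-1 + \frac{9}{100}\right) \left(-32\right) \left(-39\right) = \left(- \frac{91}{100}\right) \left(-32\right) \left(-39\right) = \frac{728}{25} \left(-39\right) = - \frac{28392}{25}$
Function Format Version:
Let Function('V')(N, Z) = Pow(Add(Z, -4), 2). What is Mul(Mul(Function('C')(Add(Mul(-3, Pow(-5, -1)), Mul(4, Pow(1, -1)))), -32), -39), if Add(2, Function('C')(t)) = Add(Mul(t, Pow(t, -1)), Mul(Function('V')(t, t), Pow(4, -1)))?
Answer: Rational(-28392, 25) ≈ -1135.7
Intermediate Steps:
Function('V')(N, Z) = Pow(Add(-4, Z), 2)
Function('C')(t) = Add(-1, Mul(Rational(1, 4), Pow(Add(-4, t), 2))) (Function('C')(t) = Add(-2, Add(Mul(t, Pow(t, -1)), Mul(Pow(Add(-4, t), 2), Pow(4, -1)))) = Add(-2, Add(1, Mul(Pow(Add(-4, t), 2), Rational(1, 4)))) = Add(-2, Add(1, Mul(Rational(1, 4), Pow(Add(-4, t), 2)))) = Add(-1, Mul(Rational(1, 4), Pow(Add(-4, t), 2))))
Mul(Mul(Function('C')(Add(Mul(-3, Pow(-5, -1)), Mul(4, Pow(1, -1)))), -32), -39) = Mul(Mul(Add(-1, Mul(Rational(1, 4), Pow(Add(-4, Add(Mul(-3, Pow(-5, -1)), Mul(4, Pow(1, -1)))), 2))), -32), -39) = Mul(Mul(Add(-1, Mul(Rational(1, 4), Pow(Add(-4, Add(Mul(-3, Rational(-1, 5)), Mul(4, 1))), 2))), -32), -39) = Mul(Mul(Add(-1, Mul(Rational(1, 4), Pow(Add(-4, Add(Rational(3, 5), 4)), 2))), -32), -39) = Mul(Mul(Add(-1, Mul(Rational(1, 4), Pow(Add(-4, Rational(23, 5)), 2))), -32), -39) = Mul(Mul(Add(-1, Mul(Rational(1, 4), Pow(Rational(3, 5), 2))), -32), -39) = Mul(Mul(Add(-1, Mul(Rational(1, 4), Rational(9, 25))), -32), -39) = Mul(Mul(Add(-1, Rational(9, 100)), -32), -39) = Mul(Mul(Rational(-91, 100), -32), -39) = Mul(Rational(728, 25), -39) = Rational(-28392, 25)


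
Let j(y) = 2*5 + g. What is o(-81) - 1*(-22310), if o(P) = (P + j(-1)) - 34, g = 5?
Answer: 22210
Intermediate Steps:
j(y) = 15 (j(y) = 2*5 + 5 = 10 + 5 = 15)
o(P) = -19 + P (o(P) = (P + 15) - 34 = (15 + P) - 34 = -19 + P)
o(-81) - 1*(-22310) = (-19 - 81) - 1*(-22310) = -100 + 22310 = 22210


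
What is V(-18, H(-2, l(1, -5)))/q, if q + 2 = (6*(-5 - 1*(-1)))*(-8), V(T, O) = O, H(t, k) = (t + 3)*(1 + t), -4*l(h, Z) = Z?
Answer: -1/190 ≈ -0.0052632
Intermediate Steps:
l(h, Z) = -Z/4
H(t, k) = (1 + t)*(3 + t) (H(t, k) = (3 + t)*(1 + t) = (1 + t)*(3 + t))
q = 190 (q = -2 + (6*(-5 - 1*(-1)))*(-8) = -2 + (6*(-5 + 1))*(-8) = -2 + (6*(-4))*(-8) = -2 - 24*(-8) = -2 + 192 = 190)
V(-18, H(-2, l(1, -5)))/q = (3 + (-2)² + 4*(-2))/190 = (3 + 4 - 8)*(1/190) = -1*1/190 = -1/190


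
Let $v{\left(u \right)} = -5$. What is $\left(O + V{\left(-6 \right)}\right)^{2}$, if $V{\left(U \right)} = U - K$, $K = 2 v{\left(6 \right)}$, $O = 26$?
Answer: $900$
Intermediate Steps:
$K = -10$ ($K = 2 \left(-5\right) = -10$)
$V{\left(U \right)} = 10 + U$ ($V{\left(U \right)} = U - -10 = U + 10 = 10 + U$)
$\left(O + V{\left(-6 \right)}\right)^{2} = \left(26 + \left(10 - 6\right)\right)^{2} = \left(26 + 4\right)^{2} = 30^{2} = 900$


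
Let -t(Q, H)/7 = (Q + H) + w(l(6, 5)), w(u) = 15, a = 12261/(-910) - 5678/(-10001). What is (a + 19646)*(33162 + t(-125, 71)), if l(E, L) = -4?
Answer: 1194826623985773/1820182 ≈ 6.5643e+8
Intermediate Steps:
a = -117455281/9100910 (a = 12261*(-1/910) - 5678*(-1/10001) = -12261/910 + 5678/10001 = -117455281/9100910 ≈ -12.906)
t(Q, H) = -105 - 7*H - 7*Q (t(Q, H) = -7*((Q + H) + 15) = -7*((H + Q) + 15) = -7*(15 + H + Q) = -105 - 7*H - 7*Q)
(a + 19646)*(33162 + t(-125, 71)) = (-117455281/9100910 + 19646)*(33162 + (-105 - 7*71 - 7*(-125))) = 178679022579*(33162 + (-105 - 497 + 875))/9100910 = 178679022579*(33162 + 273)/9100910 = (178679022579/9100910)*33435 = 1194826623985773/1820182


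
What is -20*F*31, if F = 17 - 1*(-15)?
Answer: -19840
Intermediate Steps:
F = 32 (F = 17 + 15 = 32)
-20*F*31 = -20*32*31 = -640*31 = -19840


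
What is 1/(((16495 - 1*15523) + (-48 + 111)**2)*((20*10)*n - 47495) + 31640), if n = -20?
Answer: -1/254405155 ≈ -3.9307e-9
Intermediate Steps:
1/(((16495 - 1*15523) + (-48 + 111)**2)*((20*10)*n - 47495) + 31640) = 1/(((16495 - 1*15523) + (-48 + 111)**2)*((20*10)*(-20) - 47495) + 31640) = 1/(((16495 - 15523) + 63**2)*(200*(-20) - 47495) + 31640) = 1/((972 + 3969)*(-4000 - 47495) + 31640) = 1/(4941*(-51495) + 31640) = 1/(-254436795 + 31640) = 1/(-254405155) = -1/254405155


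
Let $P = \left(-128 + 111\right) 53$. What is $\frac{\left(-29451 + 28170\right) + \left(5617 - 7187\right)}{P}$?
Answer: $\frac{2851}{901} \approx 3.1643$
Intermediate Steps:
$P = -901$ ($P = \left(-17\right) 53 = -901$)
$\frac{\left(-29451 + 28170\right) + \left(5617 - 7187\right)}{P} = \frac{\left(-29451 + 28170\right) + \left(5617 - 7187\right)}{-901} = \left(-1281 - 1570\right) \left(- \frac{1}{901}\right) = \left(-2851\right) \left(- \frac{1}{901}\right) = \frac{2851}{901}$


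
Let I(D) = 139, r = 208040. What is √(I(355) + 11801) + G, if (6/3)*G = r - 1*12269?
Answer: 195771/2 + 2*√2985 ≈ 97995.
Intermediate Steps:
G = 195771/2 (G = (208040 - 1*12269)/2 = (208040 - 12269)/2 = (½)*195771 = 195771/2 ≈ 97886.)
√(I(355) + 11801) + G = √(139 + 11801) + 195771/2 = √11940 + 195771/2 = 2*√2985 + 195771/2 = 195771/2 + 2*√2985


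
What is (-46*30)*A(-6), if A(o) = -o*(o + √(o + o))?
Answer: 49680 - 16560*I*√3 ≈ 49680.0 - 28683.0*I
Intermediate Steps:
A(o) = -o*(o + √2*√o) (A(o) = -o*(o + √(2*o)) = -o*(o + √2*√o))
(-46*30)*A(-6) = (-46*30)*(-1*(-6)² - √2*(-6)^(3/2)) = -1380*(-1*36 - √2*(-6*I*√6)) = -1380*(-36 + 12*I*√3) = 49680 - 16560*I*√3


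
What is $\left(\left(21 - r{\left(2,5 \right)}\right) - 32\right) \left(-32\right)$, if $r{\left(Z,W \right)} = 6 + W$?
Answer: $704$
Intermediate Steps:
$\left(\left(21 - r{\left(2,5 \right)}\right) - 32\right) \left(-32\right) = \left(\left(21 - \left(6 + 5\right)\right) - 32\right) \left(-32\right) = \left(\left(21 - 11\right) - 32\right) \left(-32\right) = \left(10 - 32\right) \left(-32\right) = \left(-22\right) \left(-32\right) = 704$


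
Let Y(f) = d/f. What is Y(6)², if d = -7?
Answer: 49/36 ≈ 1.3611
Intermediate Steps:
Y(f) = -7/f
Y(6)² = (-7/6)² = 49/36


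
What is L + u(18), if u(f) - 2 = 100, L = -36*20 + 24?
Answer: -594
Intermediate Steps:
L = -696 (L = -720 + 24 = -696)
u(f) = 102 (u(f) = 2 + 100 = 102)
L + u(18) = -696 + 102 = -594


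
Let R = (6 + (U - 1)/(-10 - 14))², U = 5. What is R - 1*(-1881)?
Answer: 68941/36 ≈ 1915.0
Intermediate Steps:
R = 1225/36 (R = (6 + (5 - 1)/(-10 - 14))² = (6 + 4/(-24))² = (6 + 4*(-1/24))² = (6 - ⅙)² = (35/6)² = 1225/36 ≈ 34.028)
R - 1*(-1881) = 1225/36 - 1*(-1881) = 1225/36 + 1881 = 68941/36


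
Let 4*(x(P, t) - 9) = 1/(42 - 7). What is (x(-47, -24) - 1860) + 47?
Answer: -252559/140 ≈ -1804.0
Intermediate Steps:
x(P, t) = 1261/140 (x(P, t) = 9 + 1/(4*(42 - 7)) = 9 + (¼)/35 = 9 + (¼)*(1/35) = 9 + 1/140 = 1261/140)
(x(-47, -24) - 1860) + 47 = (1261/140 - 1860) + 47 = -259139/140 + 47 = -252559/140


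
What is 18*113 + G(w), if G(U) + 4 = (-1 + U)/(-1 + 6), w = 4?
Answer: 10153/5 ≈ 2030.6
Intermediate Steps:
G(U) = -21/5 + U/5 (G(U) = -4 + (-1 + U)/(-1 + 6) = -4 + (-1 + U)/5 = -4 + (-1 + U)*(1/5) = -4 + (-1/5 + U/5) = -21/5 + U/5)
18*113 + G(w) = 18*113 + (-21/5 + (1/5)*4) = 2034 + (-21/5 + 4/5) = 2034 - 17/5 = 10153/5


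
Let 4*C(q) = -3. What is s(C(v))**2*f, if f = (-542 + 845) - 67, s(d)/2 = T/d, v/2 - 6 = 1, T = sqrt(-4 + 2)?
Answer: -30208/9 ≈ -3356.4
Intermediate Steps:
T = I*sqrt(2) (T = sqrt(-2) = I*sqrt(2) ≈ 1.4142*I)
v = 14 (v = 12 + 2*1 = 12 + 2 = 14)
C(q) = -3/4 (C(q) = (1/4)*(-3) = -3/4)
s(d) = 2*I*sqrt(2)/d (s(d) = 2*((I*sqrt(2))/d) = 2*(I*sqrt(2)/d) = 2*I*sqrt(2)/d)
f = 236 (f = 303 - 67 = 236)
s(C(v))**2*f = (2*I*sqrt(2)/(-3/4))**2*236 = (2*I*sqrt(2)*(-4/3))**2*236 = (-8*I*sqrt(2)/3)**2*236 = -128/9*236 = -30208/9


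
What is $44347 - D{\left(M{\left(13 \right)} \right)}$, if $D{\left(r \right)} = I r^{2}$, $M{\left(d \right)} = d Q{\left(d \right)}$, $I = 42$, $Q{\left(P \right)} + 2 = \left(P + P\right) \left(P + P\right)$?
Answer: $-3224406701$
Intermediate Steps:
$Q{\left(P \right)} = -2 + 4 P^{2}$ ($Q{\left(P \right)} = -2 + \left(P + P\right) \left(P + P\right) = -2 + 2 P 2 P = -2 + 4 P^{2}$)
$M{\left(d \right)} = d \left(-2 + 4 d^{2}\right)$
$D{\left(r \right)} = 42 r^{2}$
$44347 - D{\left(M{\left(13 \right)} \right)} = 44347 - 42 \left(\left(-2\right) 13 + 4 \cdot 13^{3}\right)^{2} = 44347 - 42 \left(-26 + 4 \cdot 2197\right)^{2} = 44347 - 42 \left(-26 + 8788\right)^{2} = 44347 - 42 \cdot 8762^{2} = 44347 - 42 \cdot 76772644 = 44347 - 3224451048 = -3224406701$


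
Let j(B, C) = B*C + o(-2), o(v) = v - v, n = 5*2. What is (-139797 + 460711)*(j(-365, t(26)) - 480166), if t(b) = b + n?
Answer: -158308801684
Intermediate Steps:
n = 10
o(v) = 0
t(b) = 10 + b (t(b) = b + 10 = 10 + b)
j(B, C) = B*C (j(B, C) = B*C + 0 = B*C)
(-139797 + 460711)*(j(-365, t(26)) - 480166) = (-139797 + 460711)*(-365*(10 + 26) - 480166) = 320914*(-365*36 - 480166) = 320914*(-13140 - 480166) = 320914*(-493306) = -158308801684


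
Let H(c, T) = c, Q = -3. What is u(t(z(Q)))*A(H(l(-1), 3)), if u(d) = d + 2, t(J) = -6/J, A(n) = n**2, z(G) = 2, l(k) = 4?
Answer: -16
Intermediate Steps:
u(d) = 2 + d
u(t(z(Q)))*A(H(l(-1), 3)) = (2 - 6/2)*4**2 = (2 - 6*1/2)*16 = (2 - 3)*16 = -1*16 = -16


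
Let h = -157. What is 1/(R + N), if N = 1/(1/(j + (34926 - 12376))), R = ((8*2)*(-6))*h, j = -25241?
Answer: 1/12381 ≈ 8.0769e-5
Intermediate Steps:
R = 15072 (R = ((8*2)*(-6))*(-157) = (16*(-6))*(-157) = -96*(-157) = 15072)
N = -2691 (N = 1/(1/(-25241 + (34926 - 12376))) = 1/(1/(-25241 + 22550)) = 1/(1/(-2691)) = 1/(-1/2691) = -2691)
1/(R + N) = 1/(15072 - 2691) = 1/12381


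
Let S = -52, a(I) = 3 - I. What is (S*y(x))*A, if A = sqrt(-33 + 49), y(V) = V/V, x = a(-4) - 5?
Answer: -208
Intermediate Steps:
x = 2 (x = (3 - 1*(-4)) - 5 = (3 + 4) - 5 = 7 - 5 = 2)
y(V) = 1
A = 4 (A = sqrt(16) = 4)
(S*y(x))*A = -52*1*4 = -52*4 = -208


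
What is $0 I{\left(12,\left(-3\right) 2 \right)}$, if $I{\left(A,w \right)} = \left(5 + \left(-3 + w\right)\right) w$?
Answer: $0$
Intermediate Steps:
$I{\left(A,w \right)} = w \left(2 + w\right)$ ($I{\left(A,w \right)} = \left(2 + w\right) w = w \left(2 + w\right)$)
$0 I{\left(12,\left(-3\right) 2 \right)} = 0 \left(-3\right) 2 \left(2 - 6\right) = 0 \left(- 6 \left(2 - 6\right)\right) = 0 \left(\left(-6\right) \left(-4\right)\right) = 0 \cdot 24 = 0$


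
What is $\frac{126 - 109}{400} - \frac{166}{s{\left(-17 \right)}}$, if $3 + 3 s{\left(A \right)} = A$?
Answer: $\frac{9977}{400} \approx 24.943$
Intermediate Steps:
$s{\left(A \right)} = -1 + \frac{A}{3}$
$\frac{126 - 109}{400} - \frac{166}{s{\left(-17 \right)}} = \frac{126 - 109}{400} - \frac{166}{-1 + \frac{1}{3} \left(-17\right)} = 17 \cdot \frac{1}{400} - \frac{166}{-1 - \frac{17}{3}} = \frac{17}{400} - \frac{166}{- \frac{20}{3}} = \frac{17}{400} - - \frac{249}{10} = \frac{17}{400} + \frac{249}{10} = \frac{9977}{400}$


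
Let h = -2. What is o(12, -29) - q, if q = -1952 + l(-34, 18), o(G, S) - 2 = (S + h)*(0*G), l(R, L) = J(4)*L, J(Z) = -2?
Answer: 1990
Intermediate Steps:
l(R, L) = -2*L
o(G, S) = 2 (o(G, S) = 2 + (S - 2)*(0*G) = 2 + (-2 + S)*0 = 2 + 0 = 2)
q = -1988 (q = -1952 - 2*18 = -1952 - 36 = -1988)
o(12, -29) - q = 2 - 1*(-1988) = 2 + 1988 = 1990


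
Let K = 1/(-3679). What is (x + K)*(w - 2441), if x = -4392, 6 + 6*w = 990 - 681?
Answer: 77252205989/7358 ≈ 1.0499e+7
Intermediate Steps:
w = 101/2 (w = -1 + (990 - 681)/6 = -1 + (1/6)*309 = -1 + 103/2 = 101/2 ≈ 50.500)
K = -1/3679 ≈ -0.00027181
(x + K)*(w - 2441) = (-4392 - 1/3679)*(101/2 - 2441) = -16158169/3679*(-4781/2) = 77252205989/7358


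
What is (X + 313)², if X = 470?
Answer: 613089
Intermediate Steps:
(X + 313)² = (470 + 313)² = 783² = 613089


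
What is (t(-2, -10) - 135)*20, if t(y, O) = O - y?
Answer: -2860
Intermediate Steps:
(t(-2, -10) - 135)*20 = ((-10 - 1*(-2)) - 135)*20 = ((-10 + 2) - 135)*20 = (-8 - 135)*20 = -143*20 = -2860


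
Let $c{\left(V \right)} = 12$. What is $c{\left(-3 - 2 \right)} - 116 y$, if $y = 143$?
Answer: $-16576$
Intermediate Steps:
$c{\left(-3 - 2 \right)} - 116 y = 12 - 16588 = -16576$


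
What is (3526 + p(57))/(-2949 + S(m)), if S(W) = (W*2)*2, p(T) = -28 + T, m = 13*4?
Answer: -3555/2741 ≈ -1.2970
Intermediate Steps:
m = 52
S(W) = 4*W (S(W) = (2*W)*2 = 4*W)
(3526 + p(57))/(-2949 + S(m)) = (3526 + (-28 + 57))/(-2949 + 4*52) = (3526 + 29)/(-2949 + 208) = 3555/(-2741) = 3555*(-1/2741) = -3555/2741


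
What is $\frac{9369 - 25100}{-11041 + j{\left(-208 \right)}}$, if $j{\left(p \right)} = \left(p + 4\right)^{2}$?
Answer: $- \frac{15731}{30575} \approx -0.51451$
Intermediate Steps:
$j{\left(p \right)} = \left(4 + p\right)^{2}$
$\frac{9369 - 25100}{-11041 + j{\left(-208 \right)}} = \frac{9369 - 25100}{-11041 + \left(4 - 208\right)^{2}} = - \frac{15731}{-11041 + \left(-204\right)^{2}} = - \frac{15731}{-11041 + 41616} = - \frac{15731}{30575}$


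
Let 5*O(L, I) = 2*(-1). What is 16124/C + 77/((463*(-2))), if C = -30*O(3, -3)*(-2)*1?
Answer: -933292/1389 ≈ -671.92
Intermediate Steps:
O(L, I) = -2/5 (O(L, I) = (2*(-1))/5 = (1/5)*(-2) = -2/5)
C = -24 (C = -(-12)*(-2)*1 = -30*4/5*1 = -24*1 = -24)
16124/C + 77/((463*(-2))) = 16124/(-24) + 77/((463*(-2))) = 16124*(-1/24) + 77/(-926) = -4031/6 + 77*(-1/926) = -4031/6 - 77/926 = -933292/1389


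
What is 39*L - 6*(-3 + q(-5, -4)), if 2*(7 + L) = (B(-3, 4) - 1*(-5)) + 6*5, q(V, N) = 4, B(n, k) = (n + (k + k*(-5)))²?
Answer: 7443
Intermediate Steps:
B(n, k) = (n - 4*k)² (B(n, k) = (n + (k - 5*k))² = (n - 4*k)²)
L = 191 (L = -7 + (((-1*(-3) + 4*4)² - 1*(-5)) + 6*5)/2 = -7 + (((3 + 16)² + 5) + 30)/2 = -7 + ((19² + 5) + 30)/2 = -7 + ((361 + 5) + 30)/2 = -7 + (366 + 30)/2 = -7 + (½)*396 = -7 + 198 = 191)
39*L - 6*(-3 + q(-5, -4)) = 39*191 - 6*(-3 + 4) = 7449 - 6*1 = 7449 - 6 = 7443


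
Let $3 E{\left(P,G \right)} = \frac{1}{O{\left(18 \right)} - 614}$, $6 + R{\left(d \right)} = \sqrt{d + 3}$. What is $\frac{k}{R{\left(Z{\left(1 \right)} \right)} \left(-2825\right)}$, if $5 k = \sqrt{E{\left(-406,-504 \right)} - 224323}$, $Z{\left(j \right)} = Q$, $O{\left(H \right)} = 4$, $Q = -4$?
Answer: $\frac{i \sqrt{751235296530} \left(6 + i\right)}{956403750} \approx -0.00090625 + 0.0054375 i$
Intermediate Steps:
$Z{\left(j \right)} = -4$
$R{\left(d \right)} = -6 + \sqrt{3 + d}$ ($R{\left(d \right)} = -6 + \sqrt{d + 3} = -6 + \sqrt{3 + d}$)
$E{\left(P,G \right)} = - \frac{1}{1830}$ ($E{\left(P,G \right)} = \frac{1}{3 \left(4 - 614\right)} = \frac{1}{3 \left(-610\right)} = \frac{1}{3} \left(- \frac{1}{610}\right) = - \frac{1}{1830}$)
$k = \frac{i \sqrt{751235296530}}{9150}$ ($k = \frac{\sqrt{- \frac{1}{1830} - 224323}}{5} = \frac{\sqrt{- \frac{410511091}{1830}}}{5} = \frac{\frac{1}{1830} i \sqrt{751235296530}}{5} = \frac{i \sqrt{751235296530}}{9150} \approx 94.725 i$)
$\frac{k}{R{\left(Z{\left(1 \right)} \right)} \left(-2825\right)} = \frac{\frac{1}{9150} i \sqrt{751235296530}}{\left(-6 + \sqrt{3 - 4}\right) \left(-2825\right)} = \frac{\frac{1}{9150} i \sqrt{751235296530}}{\left(-6 + \sqrt{-1}\right) \left(-2825\right)} = \frac{\frac{1}{9150} i \sqrt{751235296530}}{\left(-6 + i\right) \left(-2825\right)} = \frac{\frac{1}{9150} i \sqrt{751235296530}}{16950 - 2825 i} = \frac{i \sqrt{751235296530}}{9150} \frac{16950 + 2825 i}{295283125} = \frac{i \sqrt{751235296530} \left(16950 + 2825 i\right)}{2701840593750}$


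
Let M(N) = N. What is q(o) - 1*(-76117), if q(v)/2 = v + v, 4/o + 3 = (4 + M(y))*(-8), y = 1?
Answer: 3273015/43 ≈ 76117.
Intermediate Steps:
o = -4/43 (o = 4/(-3 + (4 + 1)*(-8)) = 4/(-3 + 5*(-8)) = 4/(-3 - 40) = 4/(-43) = 4*(-1/43) = -4/43 ≈ -0.093023)
q(v) = 4*v (q(v) = 2*(v + v) = 2*(2*v) = 4*v)
q(o) - 1*(-76117) = 4*(-4/43) - 1*(-76117) = -16/43 + 76117 = 3273015/43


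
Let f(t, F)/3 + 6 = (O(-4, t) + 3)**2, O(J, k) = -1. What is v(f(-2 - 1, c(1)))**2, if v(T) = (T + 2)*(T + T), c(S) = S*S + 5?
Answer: 2304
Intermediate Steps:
c(S) = 5 + S**2 (c(S) = S**2 + 5 = 5 + S**2)
f(t, F) = -6 (f(t, F) = -18 + 3*(-1 + 3)**2 = -18 + 3*2**2 = -18 + 3*4 = -18 + 12 = -6)
v(T) = 2*T*(2 + T) (v(T) = (2 + T)*(2*T) = 2*T*(2 + T))
v(f(-2 - 1, c(1)))**2 = (2*(-6)*(2 - 6))**2 = (2*(-6)*(-4))**2 = 48**2 = 2304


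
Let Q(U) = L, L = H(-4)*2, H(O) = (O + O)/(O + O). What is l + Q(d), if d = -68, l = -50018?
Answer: -50016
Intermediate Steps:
H(O) = 1 (H(O) = (2*O)/((2*O)) = (2*O)*(1/(2*O)) = 1)
L = 2 (L = 1*2 = 2)
Q(U) = 2
l + Q(d) = -50018 + 2 = -50016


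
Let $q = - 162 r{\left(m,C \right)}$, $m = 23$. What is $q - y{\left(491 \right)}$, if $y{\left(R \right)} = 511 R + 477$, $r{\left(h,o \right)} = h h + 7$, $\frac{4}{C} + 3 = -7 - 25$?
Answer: $-338210$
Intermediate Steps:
$C = - \frac{4}{35}$ ($C = \frac{4}{-3 - 32} = \frac{4}{-35} = 4 \left(- \frac{1}{35}\right) = - \frac{4}{35} \approx -0.11429$)
$r{\left(h,o \right)} = 7 + h^{2}$ ($r{\left(h,o \right)} = h^{2} + 7 = 7 + h^{2}$)
$y{\left(R \right)} = 477 + 511 R$
$q = -86832$ ($q = - 162 \left(7 + 23^{2}\right) = - 162 \left(7 + 529\right) = \left(-162\right) 536 = -86832$)
$q - y{\left(491 \right)} = -86832 - \left(477 + 511 \cdot 491\right) = -86832 - \left(477 + 250901\right) = -86832 - 251378 = -338210$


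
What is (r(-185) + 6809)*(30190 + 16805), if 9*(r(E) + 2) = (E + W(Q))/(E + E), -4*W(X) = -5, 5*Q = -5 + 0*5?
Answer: 94689677225/296 ≈ 3.1990e+8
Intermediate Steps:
Q = -1 (Q = (-5 + 0*5)/5 = (-5 + 0)/5 = (1/5)*(-5) = -1)
W(X) = 5/4 (W(X) = -1/4*(-5) = 5/4)
r(E) = -2 + (5/4 + E)/(18*E) (r(E) = -2 + ((E + 5/4)/(E + E))/9 = -2 + ((5/4 + E)/((2*E)))/9 = -2 + ((5/4 + E)*(1/(2*E)))/9 = -2 + ((5/4 + E)/(2*E))/9 = -2 + (5/4 + E)/(18*E))
(r(-185) + 6809)*(30190 + 16805) = ((5/72)*(1 - 28*(-185))/(-185) + 6809)*(30190 + 16805) = ((5/72)*(-1/185)*(1 + 5180) + 6809)*46995 = ((5/72)*(-1/185)*5181 + 6809)*46995 = (-1727/888 + 6809)*46995 = (6044665/888)*46995 = 94689677225/296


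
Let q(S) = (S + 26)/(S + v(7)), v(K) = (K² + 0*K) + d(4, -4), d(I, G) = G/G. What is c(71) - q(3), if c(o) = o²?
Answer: 267144/53 ≈ 5040.5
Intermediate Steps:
d(I, G) = 1
v(K) = 1 + K² (v(K) = (K² + 0*K) + 1 = (K² + 0) + 1 = K² + 1 = 1 + K²)
q(S) = (26 + S)/(50 + S) (q(S) = (S + 26)/(S + (1 + 7²)) = (26 + S)/(S + (1 + 49)) = (26 + S)/(S + 50) = (26 + S)/(50 + S))
c(71) - q(3) = 71² - (26 + 3)/(50 + 3) = 5041 - 29/53 = 267144/53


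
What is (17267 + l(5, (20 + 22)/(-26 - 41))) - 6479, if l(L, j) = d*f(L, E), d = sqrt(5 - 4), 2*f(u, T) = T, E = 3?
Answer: 21579/2 ≈ 10790.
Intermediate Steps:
f(u, T) = T/2
d = 1 (d = sqrt(1) = 1)
l(L, j) = 3/2 (l(L, j) = 1*((1/2)*3) = 1*(3/2) = 3/2)
(17267 + l(5, (20 + 22)/(-26 - 41))) - 6479 = (17267 + 3/2) - 6479 = 34537/2 - 6479 = 21579/2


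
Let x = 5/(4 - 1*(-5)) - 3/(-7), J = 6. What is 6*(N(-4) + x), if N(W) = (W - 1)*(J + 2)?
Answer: -4916/21 ≈ -234.10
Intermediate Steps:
N(W) = -8 + 8*W (N(W) = (W - 1)*(6 + 2) = (-1 + W)*8 = -8 + 8*W)
x = 62/63 (x = 5/(4 + 5) - 3*(-⅐) = 5/9 + 3/7 = 62/63 ≈ 0.98413)
6*(N(-4) + x) = 6*((-8 + 8*(-4)) + 62/63) = 6*((-8 - 32) + 62/63) = 6*(-40 + 62/63) = 6*(-2458/63) = -4916/21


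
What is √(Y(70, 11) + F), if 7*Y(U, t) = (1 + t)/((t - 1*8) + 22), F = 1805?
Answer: 47*√1001/35 ≈ 42.486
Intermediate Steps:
Y(U, t) = (1 + t)/(7*(14 + t)) (Y(U, t) = ((1 + t)/((t - 1*8) + 22))/7 = ((1 + t)/((t - 8) + 22))/7 = ((1 + t)/((-8 + t) + 22))/7 = ((1 + t)/(14 + t))/7 = (1 + t)/(7*(14 + t)))
√(Y(70, 11) + F) = √((1 + 11)/(7*(14 + 11)) + 1805) = √((⅐)*12/25 + 1805) = √((⅐)*(1/25)*12 + 1805) = √(12/175 + 1805) = √(315887/175) = 47*√1001/35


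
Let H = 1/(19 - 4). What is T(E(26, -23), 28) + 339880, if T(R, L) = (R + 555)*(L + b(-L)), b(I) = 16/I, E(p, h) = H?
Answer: 12428664/35 ≈ 3.5510e+5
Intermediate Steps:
H = 1/15 ≈ 0.066667
E(p, h) = 1/15
T(R, L) = (555 + R)*(L - 16/L) (T(R, L) = (R + 555)*(L + 16/((-L))) = (555 + R)*(L + 16*(-1/L)) = (555 + R)*(L - 16/L))
T(E(26, -23), 28) + 339880 = (-8880 - 16*1/15 + 28**2*(555 + 1/15))/28 + 339880 = (-8880 - 16/15 + 784*(8326/15))/28 + 339880 = (-8880 - 16/15 + 6527584/15)/28 + 339880 = (1/28)*(2131456/5) + 339880 = 532864/35 + 339880 = 12428664/35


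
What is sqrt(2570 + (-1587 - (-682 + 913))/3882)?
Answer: sqrt(1075629089)/647 ≈ 50.691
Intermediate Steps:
sqrt(2570 + (-1587 - (-682 + 913))/3882) = sqrt(2570 + (-1587 - 1*231)*(1/3882)) = sqrt(2570 + (-1587 - 231)*(1/3882)) = sqrt(2570 - 1818*1/3882) = sqrt(2570 - 303/647) = sqrt(1662487/647) = sqrt(1075629089)/647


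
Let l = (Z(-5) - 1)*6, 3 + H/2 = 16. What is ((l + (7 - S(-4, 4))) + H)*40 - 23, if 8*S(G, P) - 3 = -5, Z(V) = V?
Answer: -133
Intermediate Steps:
H = 26 (H = -6 + 2*16 = -6 + 32 = 26)
S(G, P) = -¼ (S(G, P) = 3/8 + (⅛)*(-5) = 3/8 - 5/8 = -¼)
l = -36 (l = (-5 - 1)*6 = -6*6 = -36)
((l + (7 - S(-4, 4))) + H)*40 - 23 = ((-36 + (7 - 1*(-¼))) + 26)*40 - 23 = ((-36 + (7 + ¼)) + 26)*40 - 23 = ((-36 + 29/4) + 26)*40 - 23 = (-115/4 + 26)*40 - 23 = -11/4*40 - 23 = -110 - 23 = -133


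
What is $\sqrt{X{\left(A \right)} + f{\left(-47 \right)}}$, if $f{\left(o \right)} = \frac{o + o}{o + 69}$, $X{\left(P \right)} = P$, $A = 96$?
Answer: $\frac{\sqrt{11099}}{11} \approx 9.5774$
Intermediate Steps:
$f{\left(o \right)} = \frac{2 o}{69 + o}$
$\sqrt{X{\left(A \right)} + f{\left(-47 \right)}} = \sqrt{96 + 2 \left(-47\right) \frac{1}{69 - 47}} = \sqrt{96 + 2 \left(-47\right) \frac{1}{22}} = \sqrt{96 - \frac{47}{11}} = \sqrt{\frac{1009}{11}} = \frac{\sqrt{11099}}{11}$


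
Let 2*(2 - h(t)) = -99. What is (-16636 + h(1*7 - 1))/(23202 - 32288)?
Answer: 33169/18172 ≈ 1.8253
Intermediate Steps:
h(t) = 103/2 (h(t) = 2 - ½*(-99) = 2 + 99/2 = 103/2)
(-16636 + h(1*7 - 1))/(23202 - 32288) = (-16636 + 103/2)/(23202 - 32288) = -33169/2/(-9086) = -33169/2*(-1/9086) = 33169/18172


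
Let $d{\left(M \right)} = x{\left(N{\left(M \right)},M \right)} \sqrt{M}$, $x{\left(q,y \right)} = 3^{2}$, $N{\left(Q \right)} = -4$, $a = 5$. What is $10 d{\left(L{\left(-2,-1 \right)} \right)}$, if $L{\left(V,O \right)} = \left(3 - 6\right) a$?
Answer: $90 i \sqrt{15} \approx 348.57 i$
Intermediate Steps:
$x{\left(q,y \right)} = 9$
$L{\left(V,O \right)} = -15$ ($L{\left(V,O \right)} = \left(3 - 6\right) 5 = \left(-3\right) 5 = -15$)
$d{\left(M \right)} = 9 \sqrt{M}$
$10 d{\left(L{\left(-2,-1 \right)} \right)} = 10 \cdot 9 \sqrt{-15} = 10 \cdot 9 i \sqrt{15} = 90 i \sqrt{15}$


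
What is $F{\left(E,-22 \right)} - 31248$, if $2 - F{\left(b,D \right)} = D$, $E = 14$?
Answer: $-31224$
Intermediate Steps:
$F{\left(b,D \right)} = 2 - D$
$F{\left(E,-22 \right)} - 31248 = \left(2 - -22\right) - 31248 = \left(2 + 22\right) - 31248 = 24 - 31248 = -31224$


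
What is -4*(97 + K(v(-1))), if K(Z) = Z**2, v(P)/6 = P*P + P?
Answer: -388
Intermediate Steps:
v(P) = 6*P + 6*P**2 (v(P) = 6*(P*P + P) = 6*(P**2 + P) = 6*(P + P**2) = 6*P + 6*P**2)
-4*(97 + K(v(-1))) = -4*(97 + (6*(-1)*(1 - 1))**2) = -4*(97 + (6*(-1)*0)**2) = -4*(97 + 0**2) = -4*(97 + 0) = -4*97 = -388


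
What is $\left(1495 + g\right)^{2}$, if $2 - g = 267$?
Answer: $1512900$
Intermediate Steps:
$g = -265$ ($g = 2 - 267 = -265$)
$\left(1495 + g\right)^{2} = \left(1495 - 265\right)^{2} = 1230^{2} = 1512900$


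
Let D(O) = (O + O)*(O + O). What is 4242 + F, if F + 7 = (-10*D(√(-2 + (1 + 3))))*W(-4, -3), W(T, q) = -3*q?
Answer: 3515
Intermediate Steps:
D(O) = 4*O² (D(O) = (2*O)*(2*O) = 4*O²)
F = -727 (F = -7 + (-40*(√(-2 + (1 + 3)))²)*(-3*(-3)) = -7 - 40*(√(-2 + 4))²*9 = -7 - 40*(√2)²*9 = -7 - 40*2*9 = -7 - 10*8*9 = -7 - 80*9 = -7 - 720 = -727)
4242 + F = 4242 - 727 = 3515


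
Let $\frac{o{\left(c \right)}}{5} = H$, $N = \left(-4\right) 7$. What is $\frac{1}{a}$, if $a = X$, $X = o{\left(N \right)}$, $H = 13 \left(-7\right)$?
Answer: $- \frac{1}{455} \approx -0.0021978$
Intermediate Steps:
$N = -28$
$H = -91$
$o{\left(c \right)} = -455$ ($o{\left(c \right)} = 5 \left(-91\right) = -455$)
$X = -455$
$a = -455$
$\frac{1}{a} = \frac{1}{-455} = - \frac{1}{455}$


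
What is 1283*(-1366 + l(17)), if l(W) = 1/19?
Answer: -33297699/19 ≈ -1.7525e+6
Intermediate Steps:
l(W) = 1/19
1283*(-1366 + l(17)) = 1283*(-1366 + 1/19) = 1283*(-25953/19) = -33297699/19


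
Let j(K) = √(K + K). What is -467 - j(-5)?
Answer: -467 - I*√10 ≈ -467.0 - 3.1623*I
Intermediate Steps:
j(K) = √2*√K (j(K) = √(2*K) = √2*√K)
-467 - j(-5) = -467 - √2*√(-5) = -467 - √2*I*√5 = -467 - I*√10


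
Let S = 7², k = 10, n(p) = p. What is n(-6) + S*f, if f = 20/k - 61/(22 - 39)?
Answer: 4553/17 ≈ 267.82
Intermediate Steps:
S = 49
f = 95/17 (f = 20/10 - 61/(22 - 39) = 20*(⅒) - 61/(-17) = 2 - 61*(-1/17) = 2 + 61/17 = 95/17 ≈ 5.5882)
n(-6) + S*f = -6 + 49*(95/17) = -6 + 4655/17 = 4553/17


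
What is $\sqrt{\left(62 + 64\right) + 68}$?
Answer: $\sqrt{194} \approx 13.928$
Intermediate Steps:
$\sqrt{\left(62 + 64\right) + 68} = \sqrt{126 + 68} = \sqrt{194}$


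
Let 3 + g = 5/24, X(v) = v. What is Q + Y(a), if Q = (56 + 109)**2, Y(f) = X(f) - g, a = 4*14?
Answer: 654811/24 ≈ 27284.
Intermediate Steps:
a = 56
g = -67/24 (g = -3 + 5/24 = -67/24 ≈ -2.7917)
Y(f) = 67/24 + f (Y(f) = f - 1*(-67/24) = f + 67/24 = 67/24 + f)
Q = 27225 (Q = 165**2 = 27225)
Q + Y(a) = 27225 + (67/24 + 56) = 27225 + 1411/24 = 654811/24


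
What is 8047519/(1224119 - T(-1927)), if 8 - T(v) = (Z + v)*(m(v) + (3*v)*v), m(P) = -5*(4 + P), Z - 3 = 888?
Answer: -8047519/11549763561 ≈ -0.00069677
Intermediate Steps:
Z = 891 (Z = 3 + 888 = 891)
m(P) = -20 - 5*P
T(v) = 8 - (891 + v)*(-20 - 5*v + 3*v²) (T(v) = 8 - (891 + v)*((-20 - 5*v) + (3*v)*v) = 8 - (891 + v)*((-20 - 5*v) + 3*v²) = 8 - (891 + v)*(-20 - 5*v + 3*v²))
8047519/(1224119 - T(-1927)) = 8047519/(1224119 - (17828 - 2668*(-1927)² - 3*(-1927)³ + 4475*(-1927))) = 8047519/(1224119 - (17828 - 2668*3713329 - 3*(-7155584983) - 8623325)) = 8047519/(1224119 - (17828 - 9907161772 + 21466754949 - 8623325)) = 8047519/(1224119 - 1*11550987680) = 8047519/(1224119 - 11550987680) = 8047519/(-11549763561) = 8047519*(-1/11549763561) = -8047519/11549763561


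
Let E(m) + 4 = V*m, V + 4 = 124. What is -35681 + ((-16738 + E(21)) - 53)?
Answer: -49956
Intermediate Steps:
V = 120 (V = -4 + 124 = 120)
E(m) = -4 + 120*m
-35681 + ((-16738 + E(21)) - 53) = -35681 + ((-16738 + (-4 + 120*21)) - 53) = -35681 + ((-16738 + (-4 + 2520)) - 53) = -35681 + ((-16738 + 2516) - 53) = -35681 + (-14222 - 53) = -35681 - 14275 = -49956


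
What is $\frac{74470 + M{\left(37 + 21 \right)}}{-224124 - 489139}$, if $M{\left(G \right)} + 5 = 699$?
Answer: $- \frac{75164}{713263} \approx -0.10538$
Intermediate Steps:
$M{\left(G \right)} = 694$ ($M{\left(G \right)} = -5 + 699 = 694$)
$\frac{74470 + M{\left(37 + 21 \right)}}{-224124 - 489139} = \frac{74470 + 694}{-224124 - 489139} = \frac{75164}{-713263} = 75164 \left(- \frac{1}{713263}\right) = - \frac{75164}{713263}$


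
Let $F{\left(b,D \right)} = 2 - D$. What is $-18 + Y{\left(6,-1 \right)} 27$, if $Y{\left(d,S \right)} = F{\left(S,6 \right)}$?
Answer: $-126$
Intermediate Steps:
$Y{\left(d,S \right)} = -4$ ($Y{\left(d,S \right)} = 2 - 6 = -4$)
$-18 + Y{\left(6,-1 \right)} 27 = -18 - 108 = -126$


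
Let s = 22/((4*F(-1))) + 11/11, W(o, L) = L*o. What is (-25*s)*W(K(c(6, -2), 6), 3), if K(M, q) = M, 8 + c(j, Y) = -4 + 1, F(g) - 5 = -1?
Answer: 15675/8 ≈ 1959.4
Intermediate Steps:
F(g) = 4 (F(g) = 5 - 1 = 4)
c(j, Y) = -11 (c(j, Y) = -8 + (-4 + 1) = -8 - 3 = -11)
s = 19/8 (s = 22/((4*4)) + 11/11 = 22/16 + 11*(1/11) = 22*(1/16) + 1 = 11/8 + 1 = 19/8 ≈ 2.3750)
(-25*s)*W(K(c(6, -2), 6), 3) = (-25*19/8)*(3*(-11)) = -475/8*(-33) = 15675/8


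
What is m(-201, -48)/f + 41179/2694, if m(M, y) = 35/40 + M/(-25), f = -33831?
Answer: 46436757733/3038023800 ≈ 15.285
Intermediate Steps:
m(M, y) = 7/8 - M/25 (m(M, y) = 35*(1/40) + M*(-1/25) = 7/8 - M/25)
m(-201, -48)/f + 41179/2694 = (7/8 - 1/25*(-201))/(-33831) + 41179/2694 = (7/8 + 201/25)*(-1/33831) + 41179*(1/2694) = (1783/200)*(-1/33831) + 41179/2694 = -1783/6766200 + 41179/2694 = 46436757733/3038023800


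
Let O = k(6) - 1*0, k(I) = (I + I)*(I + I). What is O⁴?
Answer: 429981696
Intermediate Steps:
k(I) = 4*I² (k(I) = (2*I)*(2*I) = 4*I²)
O = 144 (O = 4*6² - 1*0 = 4*36 + 0 = 144 + 0 = 144)
O⁴ = 144⁴ = 429981696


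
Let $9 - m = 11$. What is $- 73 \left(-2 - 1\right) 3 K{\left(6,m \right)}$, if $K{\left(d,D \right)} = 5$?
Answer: $3285$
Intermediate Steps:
$m = -2$ ($m = 9 - 11 = -2$)
$- 73 \left(-2 - 1\right) 3 K{\left(6,m \right)} = - 73 \left(-2 - 1\right) 3 \cdot 5 = - 73 \left(\left(-3\right) 3\right) 5 = \left(-73\right) \left(-9\right) 5 = 657 \cdot 5 = 3285$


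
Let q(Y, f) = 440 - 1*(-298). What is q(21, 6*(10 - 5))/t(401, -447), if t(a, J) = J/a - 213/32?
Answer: -3156672/33239 ≈ -94.969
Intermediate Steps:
q(Y, f) = 738 (q(Y, f) = 440 + 298 = 738)
t(a, J) = -213/32 + J/a (t(a, J) = J/a - 213*1/32 = J/a - 213/32 = -213/32 + J/a)
q(21, 6*(10 - 5))/t(401, -447) = 738/(-213/32 - 447/401) = 738/(-99717/12832) = 738*(-12832/99717) = -3156672/33239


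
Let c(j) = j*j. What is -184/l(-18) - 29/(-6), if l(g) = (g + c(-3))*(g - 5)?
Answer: 71/18 ≈ 3.9444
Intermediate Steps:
c(j) = j²
l(g) = (-5 + g)*(9 + g) (l(g) = (g + (-3)²)*(g - 5) = (g + 9)*(-5 + g) = (9 + g)*(-5 + g) = (-5 + g)*(9 + g))
-184/l(-18) - 29/(-6) = -184/(-45 + (-18)² + 4*(-18)) - 29/(-6) = -184/(-45 + 324 - 72) - 29*(-⅙) = -184/207 + 29/6 = -184*1/207 + 29/6 = -8/9 + 29/6 = 71/18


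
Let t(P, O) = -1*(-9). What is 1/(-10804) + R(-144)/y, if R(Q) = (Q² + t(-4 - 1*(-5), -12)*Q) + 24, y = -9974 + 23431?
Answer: 210275599/145389428 ≈ 1.4463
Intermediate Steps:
y = 13457
t(P, O) = 9
R(Q) = 24 + Q² + 9*Q (R(Q) = (Q² + 9*Q) + 24 = 24 + Q² + 9*Q)
1/(-10804) + R(-144)/y = 1/(-10804) + (24 + (-144)² + 9*(-144))/13457 = -1/10804 + (24 + 20736 - 1296)*(1/13457) = -1/10804 + 19464*(1/13457) = -1/10804 + 19464/13457 = 210275599/145389428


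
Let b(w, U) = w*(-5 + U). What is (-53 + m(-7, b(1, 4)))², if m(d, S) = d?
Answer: 3600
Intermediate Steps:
(-53 + m(-7, b(1, 4)))² = (-53 - 7)² = (-60)² = 3600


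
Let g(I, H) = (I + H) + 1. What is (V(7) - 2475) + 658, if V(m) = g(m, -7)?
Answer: -1816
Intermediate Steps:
g(I, H) = 1 + H + I (g(I, H) = (H + I) + 1 = 1 + H + I)
V(m) = -6 + m (V(m) = 1 - 7 + m = -6 + m)
(V(7) - 2475) + 658 = ((-6 + 7) - 2475) + 658 = (1 - 2475) + 658 = -2474 + 658 = -1816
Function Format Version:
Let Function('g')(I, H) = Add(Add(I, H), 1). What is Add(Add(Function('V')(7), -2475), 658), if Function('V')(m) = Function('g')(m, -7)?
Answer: -1816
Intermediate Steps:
Function('g')(I, H) = Add(1, H, I) (Function('g')(I, H) = Add(Add(H, I), 1) = Add(1, H, I))
Function('V')(m) = Add(-6, m) (Function('V')(m) = Add(1, -7, m) = Add(-6, m))
Add(Add(Function('V')(7), -2475), 658) = Add(Add(Add(-6, 7), -2475), 658) = Add(Add(1, -2475), 658) = Add(-2474, 658) = -1816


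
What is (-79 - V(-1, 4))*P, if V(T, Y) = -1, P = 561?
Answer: -43758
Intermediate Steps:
(-79 - V(-1, 4))*P = (-79 - 1*(-1))*561 = (-79 + 1)*561 = -78*561 = -43758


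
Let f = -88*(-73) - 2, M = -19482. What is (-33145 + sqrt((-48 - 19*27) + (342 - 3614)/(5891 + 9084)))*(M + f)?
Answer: 432873700 - 2612*I*sqrt(5034143953)/599 ≈ 4.3287e+8 - 3.0939e+5*I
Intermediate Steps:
f = 6422 (f = 6424 - 2 = 6422)
(-33145 + sqrt((-48 - 19*27) + (342 - 3614)/(5891 + 9084)))*(M + f) = (-33145 + sqrt((-48 - 19*27) + (342 - 3614)/(5891 + 9084)))*(-19482 + 6422) = (-33145 + sqrt((-48 - 513) - 3272/14975))*(-13060) = (-33145 + sqrt(-561 - 3272*1/14975))*(-13060) = (-33145 + sqrt(-561 - 3272/14975))*(-13060) = (-33145 + sqrt(-8404247/14975))*(-13060) = (-33145 + I*sqrt(5034143953)/2995)*(-13060) = 432873700 - 2612*I*sqrt(5034143953)/599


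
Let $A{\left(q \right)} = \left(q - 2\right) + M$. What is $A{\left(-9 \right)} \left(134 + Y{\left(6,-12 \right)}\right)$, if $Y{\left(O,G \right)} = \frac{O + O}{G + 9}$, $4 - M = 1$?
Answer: $-1040$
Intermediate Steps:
$M = 3$ ($M = 4 - 1 = 3$)
$Y{\left(O,G \right)} = \frac{2 O}{9 + G}$
$A{\left(q \right)} = 1 + q$ ($A{\left(q \right)} = \left(q - 2\right) + 3 = \left(-2 + q\right) + 3 = 1 + q$)
$A{\left(-9 \right)} \left(134 + Y{\left(6,-12 \right)}\right) = \left(1 - 9\right) \left(134 + 2 \cdot 6 \frac{1}{9 - 12}\right) = - 8 \left(134 + 2 \cdot 6 \frac{1}{-3}\right) = - 8 \left(134 + 2 \cdot 6 \left(- \frac{1}{3}\right)\right) = - 8 \left(134 - 4\right) = \left(-8\right) 130 = -1040$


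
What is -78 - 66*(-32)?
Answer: 2034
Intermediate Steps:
-78 - 66*(-32) = -78 + 2112 = 2034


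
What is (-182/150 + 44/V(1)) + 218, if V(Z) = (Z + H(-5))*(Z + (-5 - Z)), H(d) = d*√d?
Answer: 341329/1575 - 22*I*√5/63 ≈ 216.72 - 0.78085*I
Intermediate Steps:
H(d) = d^(3/2)
V(Z) = -5*Z + 25*I*√5 (V(Z) = (Z + (-5)^(3/2))*(Z + (-5 - Z)) = (Z - 5*I*√5)*(-5) = -5*Z + 25*I*√5)
(-182/150 + 44/V(1)) + 218 = (-182/150 + 44/(-5*1 + 25*I*√5)) + 218 = (-182*1/150 + 44/(-5 + 25*I*√5)) + 218 = (-91/75 + 44/(-5 + 25*I*√5)) + 218 = 16259/75 + 44/(-5 + 25*I*√5)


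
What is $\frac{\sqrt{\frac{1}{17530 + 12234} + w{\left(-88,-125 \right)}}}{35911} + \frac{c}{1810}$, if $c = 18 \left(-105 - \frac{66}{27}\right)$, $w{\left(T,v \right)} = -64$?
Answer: $- \frac{967}{905} + \frac{3 i \sqrt{1574924855}}{534427502} \approx -1.0685 + 0.00022277 i$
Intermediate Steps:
$c = -1934$ ($c = 18 \left(-105 - \frac{22}{9}\right) = 18 \left(- \frac{967}{9}\right) = -1934$)
$\frac{\sqrt{\frac{1}{17530 + 12234} + w{\left(-88,-125 \right)}}}{35911} + \frac{c}{1810} = \frac{\sqrt{\frac{1}{17530 + 12234} - 64}}{35911} - \frac{1934}{1810} = \sqrt{\frac{1}{29764} - 64} \cdot \frac{1}{35911} - \frac{967}{905} = \sqrt{- \frac{1904895}{29764}} \cdot \frac{1}{35911} - \frac{967}{905} = \frac{3 i \sqrt{1574924855}}{14882} \cdot \frac{1}{35911} - \frac{967}{905} = \frac{3 i \sqrt{1574924855}}{534427502} - \frac{967}{905} = - \frac{967}{905} + \frac{3 i \sqrt{1574924855}}{534427502}$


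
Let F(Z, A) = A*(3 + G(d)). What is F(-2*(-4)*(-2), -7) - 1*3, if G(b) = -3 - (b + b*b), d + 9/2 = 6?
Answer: 93/4 ≈ 23.250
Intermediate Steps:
d = 3/2 (d = -9/2 + 6 = 3/2 ≈ 1.5000)
G(b) = -3 - b - b² (G(b) = -3 - (b + b²) = -3 + (-b - b²) = -3 - b - b²)
F(Z, A) = -15*A/4 (F(Z, A) = A*(3 + (-3 - 1*3/2 - (3/2)²)) = A*(3 + (-3 - 3/2 - 1*9/4)) = A*(3 + (-3 - 3/2 - 9/4)) = A*(3 - 27/4) = A*(-15/4) = -15*A/4)
F(-2*(-4)*(-2), -7) - 1*3 = -15/4*(-7) - 1*3 = 105/4 - 3 = 93/4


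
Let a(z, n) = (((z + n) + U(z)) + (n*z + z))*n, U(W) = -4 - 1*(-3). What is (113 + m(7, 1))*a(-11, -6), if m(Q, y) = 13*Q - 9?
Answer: -43290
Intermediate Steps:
U(W) = -1 (U(W) = -4 + 3 = -1)
m(Q, y) = -9 + 13*Q
a(z, n) = n*(-1 + n + 2*z + n*z) (a(z, n) = (((z + n) - 1) + (n*z + z))*n = (((n + z) - 1) + (z + n*z))*n = ((-1 + n + z) + (z + n*z))*n = (-1 + n + 2*z + n*z)*n = n*(-1 + n + 2*z + n*z))
(113 + m(7, 1))*a(-11, -6) = (113 + (-9 + 13*7))*(-6*(-1 - 6 + 2*(-11) - 6*(-11))) = (113 + (-9 + 91))*(-6*(-1 - 6 - 22 + 66)) = (113 + 82)*(-6*37) = 195*(-222) = -43290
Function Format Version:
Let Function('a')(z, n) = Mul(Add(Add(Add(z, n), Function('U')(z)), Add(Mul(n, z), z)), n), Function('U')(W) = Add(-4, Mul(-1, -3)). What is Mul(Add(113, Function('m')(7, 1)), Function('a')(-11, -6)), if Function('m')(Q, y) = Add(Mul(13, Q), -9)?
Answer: -43290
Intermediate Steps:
Function('U')(W) = -1 (Function('U')(W) = Add(-4, 3) = -1)
Function('m')(Q, y) = Add(-9, Mul(13, Q))
Function('a')(z, n) = Mul(n, Add(-1, n, Mul(2, z), Mul(n, z))) (Function('a')(z, n) = Mul(Add(Add(Add(z, n), -1), Add(Mul(n, z), z)), n) = Mul(Add(Add(Add(n, z), -1), Add(z, Mul(n, z))), n) = Mul(Add(Add(-1, n, z), Add(z, Mul(n, z))), n) = Mul(Add(-1, n, Mul(2, z), Mul(n, z)), n) = Mul(n, Add(-1, n, Mul(2, z), Mul(n, z))))
Mul(Add(113, Function('m')(7, 1)), Function('a')(-11, -6)) = Mul(Add(113, Add(-9, Mul(13, 7))), Mul(-6, Add(-1, -6, Mul(2, -11), Mul(-6, -11)))) = Mul(Add(113, Add(-9, 91)), Mul(-6, Add(-1, -6, -22, 66))) = Mul(Add(113, 82), Mul(-6, 37)) = Mul(195, -222) = -43290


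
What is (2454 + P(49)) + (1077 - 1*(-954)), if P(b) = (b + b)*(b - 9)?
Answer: 8405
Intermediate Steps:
P(b) = 2*b*(-9 + b) (P(b) = (2*b)*(-9 + b) = 2*b*(-9 + b))
(2454 + P(49)) + (1077 - 1*(-954)) = (2454 + 2*49*(-9 + 49)) + (1077 - 1*(-954)) = (2454 + 2*49*40) + (1077 + 954) = (2454 + 3920) + 2031 = 6374 + 2031 = 8405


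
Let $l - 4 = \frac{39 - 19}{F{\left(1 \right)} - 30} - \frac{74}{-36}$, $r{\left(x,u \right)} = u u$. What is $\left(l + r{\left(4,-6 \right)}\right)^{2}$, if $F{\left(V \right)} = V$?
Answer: $\frac{466257649}{272484} \approx 1711.1$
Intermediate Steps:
$r{\left(x,u \right)} = u^{2}$
$l = \frac{2801}{522}$ ($l = 4 + \left(\frac{39 - 19}{1 - 30} - \frac{74}{-36}\right) = 4 + \left(\frac{20}{-29} - - \frac{37}{18}\right) = 4 + \left(20 \left(- \frac{1}{29}\right) + \frac{37}{18}\right) = 4 + \left(- \frac{20}{29} + \frac{37}{18}\right) = 4 + \frac{713}{522} = \frac{2801}{522} \approx 5.3659$)
$\left(l + r{\left(4,-6 \right)}\right)^{2} = \left(\frac{2801}{522} + \left(-6\right)^{2}\right)^{2} = \left(\frac{2801}{522} + 36\right)^{2} = \left(\frac{21593}{522}\right)^{2} = \frac{466257649}{272484}$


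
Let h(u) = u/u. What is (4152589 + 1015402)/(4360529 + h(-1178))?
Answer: 5167991/4360530 ≈ 1.1852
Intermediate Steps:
h(u) = 1
(4152589 + 1015402)/(4360529 + h(-1178)) = (4152589 + 1015402)/(4360529 + 1) = 5167991/4360530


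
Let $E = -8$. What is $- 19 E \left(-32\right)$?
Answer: $-4864$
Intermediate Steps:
$- 19 E \left(-32\right) = \left(-19\right) \left(-8\right) \left(-32\right) = 152 \left(-32\right) = -4864$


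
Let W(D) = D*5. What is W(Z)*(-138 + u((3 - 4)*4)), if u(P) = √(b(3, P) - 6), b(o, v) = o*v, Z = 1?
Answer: -690 + 15*I*√2 ≈ -690.0 + 21.213*I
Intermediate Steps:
W(D) = 5*D
u(P) = √(-6 + 3*P) (u(P) = √(3*P - 6) = √(-6 + 3*P))
W(Z)*(-138 + u((3 - 4)*4)) = (5*1)*(-138 + √(-6 + 3*((3 - 4)*4))) = 5*(-138 + √(-6 + 3*(-1*4))) = 5*(-138 + √(-6 + 3*(-4))) = 5*(-138 + √(-6 - 12)) = 5*(-138 + √(-18)) = 5*(-138 + 3*I*√2) = -690 + 15*I*√2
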